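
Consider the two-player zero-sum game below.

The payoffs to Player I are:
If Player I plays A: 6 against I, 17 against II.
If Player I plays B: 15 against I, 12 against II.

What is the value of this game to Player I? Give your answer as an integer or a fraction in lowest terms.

183/14

Row minima are 6 and 12, so Player I's maximin is 12; column maxima are 15 and 17, so Player II's minimax is 15. These differ, so the equilibrium is in mixed strategies.
Let Player I play A with probability p. Player II is indifferent when 6p + 15(1−p) = 17p + 12(1−p), giving p = 3/14.
Let Player II play I with probability q. Player I is indifferent when 6q + 17(1−q) = 15q + 12(1−q), giving q = 5/14.
The value is 6·(5/14) + (17)·(9/14) = 183/14.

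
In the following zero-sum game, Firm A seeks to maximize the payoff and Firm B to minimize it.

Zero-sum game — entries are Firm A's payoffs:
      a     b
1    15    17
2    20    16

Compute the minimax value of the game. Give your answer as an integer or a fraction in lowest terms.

Row minima are 15 and 16, so Firm A's maximin is 16; column maxima are 20 and 17, so Firm B's minimax is 17. These differ, so the equilibrium is in mixed strategies.
Let Firm A play 1 with probability p. Firm B is indifferent when 15p + 20(1−p) = 17p + 16(1−p), giving p = 2/3.
Let Firm B play a with probability q. Firm A is indifferent when 15q + 17(1−q) = 20q + 16(1−q), giving q = 1/6.
The value is 15·(1/6) + (17)·(5/6) = 50/3.

50/3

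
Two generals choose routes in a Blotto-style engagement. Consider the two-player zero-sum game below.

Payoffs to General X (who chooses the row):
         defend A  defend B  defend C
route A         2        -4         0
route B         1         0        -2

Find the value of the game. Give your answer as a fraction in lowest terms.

-4/3

Column defend A is strictly dominated by defend C for General Y (it gives General X more in every row).
The remaining 2×2 game on (route A, route B) × (defend B, defend C) has no saddle point. Let General X play route A with probability p; indifference gives −4p = −2(1−p), so p = 1/3.
Similarly General Y's optimal q on defend B is 1/3, and the value is -4·(1/3) + (0)·(2/3) = -4/3.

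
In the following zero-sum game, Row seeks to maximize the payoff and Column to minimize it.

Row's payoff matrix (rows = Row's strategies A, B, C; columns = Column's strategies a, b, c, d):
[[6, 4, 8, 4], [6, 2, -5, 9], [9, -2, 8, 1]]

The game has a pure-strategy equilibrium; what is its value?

Row minima: 4, -5, -2 → Row's maximin is 4.
Column maxima: 9, 4, 8, 9 → Column's minimax is 4.
They coincide at (A, b), so the value is 4.

4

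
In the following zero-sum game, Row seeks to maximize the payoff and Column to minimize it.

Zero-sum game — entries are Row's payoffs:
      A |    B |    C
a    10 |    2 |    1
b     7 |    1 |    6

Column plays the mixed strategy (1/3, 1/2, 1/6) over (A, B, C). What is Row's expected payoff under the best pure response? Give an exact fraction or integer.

a: (10)·(1/3) + (2)·(1/2) + (1)·(1/6) = 9/2.
b: (7)·(1/3) + (1)·(1/2) + (6)·(1/6) = 23/6.
The best pure response is a with expected payoff 9/2.

9/2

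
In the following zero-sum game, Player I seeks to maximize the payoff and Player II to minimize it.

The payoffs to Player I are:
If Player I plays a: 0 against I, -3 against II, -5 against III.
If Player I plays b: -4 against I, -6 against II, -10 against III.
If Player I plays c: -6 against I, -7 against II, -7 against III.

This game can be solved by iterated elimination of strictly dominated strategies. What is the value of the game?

Column I is strictly dominated by II for Player II (-3<0, -6<-4, -7<-6); eliminate I.
Row b is strictly dominated by row a (-3>-6, -5>-10); eliminate b.
Row c is strictly dominated by row a (-3>-7, -5>-7); eliminate c.
Column II is strictly dominated by III for Player II (-5<-3); eliminate II.
Only (a, III) remains, with payoff -5.

-5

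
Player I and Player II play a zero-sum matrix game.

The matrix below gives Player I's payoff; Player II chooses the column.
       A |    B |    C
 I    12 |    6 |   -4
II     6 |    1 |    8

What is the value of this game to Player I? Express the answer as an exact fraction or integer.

52/17

Column A is strictly dominated by B for Player II (it gives Player I more in every row).
The remaining 2×2 game on (I, II) × (B, C) has no saddle point. Let Player I play I with probability p; indifference gives 6p + (1−p) = −4p + 8(1−p), so p = 7/17.
Similarly Player II's optimal q on B is 12/17, and the value is 6·(12/17) + (-4)·(5/17) = 52/17.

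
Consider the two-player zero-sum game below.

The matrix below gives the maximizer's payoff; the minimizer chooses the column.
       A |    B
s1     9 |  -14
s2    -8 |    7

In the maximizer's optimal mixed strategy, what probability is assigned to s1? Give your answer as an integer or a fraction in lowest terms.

15/38

Row minima are -14 and -8, so the maximizer's maximin is -8; column maxima are 9 and 7, so the minimizer's minimax is 7. These differ, so the equilibrium is in mixed strategies.
Let the maximizer play s1 with probability p. The minimizer is indifferent when 9p − 8(1−p) = −14p + 7(1−p), giving p = 15/38.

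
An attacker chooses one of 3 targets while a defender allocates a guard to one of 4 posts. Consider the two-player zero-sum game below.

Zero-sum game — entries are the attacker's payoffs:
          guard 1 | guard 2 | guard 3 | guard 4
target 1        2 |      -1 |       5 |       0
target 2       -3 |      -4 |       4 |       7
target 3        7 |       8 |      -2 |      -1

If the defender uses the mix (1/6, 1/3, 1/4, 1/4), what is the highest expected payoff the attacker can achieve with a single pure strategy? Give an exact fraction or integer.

37/12

target 1: (2)·(1/6) + (-1)·(1/3) + (5)·(1/4) + (0)·(1/4) = 5/4.
target 2: (-3)·(1/6) + (-4)·(1/3) + (4)·(1/4) + (7)·(1/4) = 11/12.
target 3: (7)·(1/6) + (8)·(1/3) + (-2)·(1/4) + (-1)·(1/4) = 37/12.
The best pure response is target 3 with expected payoff 37/12.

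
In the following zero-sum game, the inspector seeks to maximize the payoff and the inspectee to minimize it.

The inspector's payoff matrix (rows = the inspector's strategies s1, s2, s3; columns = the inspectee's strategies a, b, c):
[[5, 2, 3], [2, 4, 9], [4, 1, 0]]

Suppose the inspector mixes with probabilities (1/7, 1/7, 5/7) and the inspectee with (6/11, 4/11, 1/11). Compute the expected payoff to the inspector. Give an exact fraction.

218/77

Against (6/11, 4/11, 1/11), each row's expected payoff is s1: 41/11; s2: 37/11; s3: 28/11.
Taking the (1/7, 1/7, 5/7)-weighted average: (1/7)·(41/11) + (1/7)·(37/11) + (5/7)·(28/11) = 218/77.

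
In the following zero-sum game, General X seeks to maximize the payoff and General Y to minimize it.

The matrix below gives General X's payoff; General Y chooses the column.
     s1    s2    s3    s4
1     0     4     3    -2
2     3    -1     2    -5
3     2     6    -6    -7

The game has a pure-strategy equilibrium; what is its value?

Row minima: -2, -5, -7 → General X's maximin is -2.
Column maxima: 3, 6, 3, -2 → General Y's minimax is -2.
They coincide at (1, s4), so the value is -2.

-2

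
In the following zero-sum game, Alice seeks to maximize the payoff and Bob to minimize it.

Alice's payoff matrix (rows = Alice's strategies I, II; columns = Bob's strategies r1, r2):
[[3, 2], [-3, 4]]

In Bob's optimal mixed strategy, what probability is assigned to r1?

1/4

Row minima are 2 and -3, so Alice's maximin is 2; column maxima are 3 and 4, so Bob's minimax is 3. These differ, so the equilibrium is in mixed strategies.
Let Bob play r1 with probability q. Alice is indifferent when 3q + 2(1−q) = −3q + 4(1−q), giving q = 1/4.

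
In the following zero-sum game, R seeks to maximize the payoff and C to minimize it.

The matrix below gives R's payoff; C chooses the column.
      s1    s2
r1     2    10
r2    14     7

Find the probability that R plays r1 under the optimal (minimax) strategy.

7/15

Row minima are 2 and 7, so R's maximin is 7; column maxima are 14 and 10, so C's minimax is 10. These differ, so the equilibrium is in mixed strategies.
Let R play r1 with probability p. C is indifferent when 2p + 14(1−p) = 10p + 7(1−p), giving p = 7/15.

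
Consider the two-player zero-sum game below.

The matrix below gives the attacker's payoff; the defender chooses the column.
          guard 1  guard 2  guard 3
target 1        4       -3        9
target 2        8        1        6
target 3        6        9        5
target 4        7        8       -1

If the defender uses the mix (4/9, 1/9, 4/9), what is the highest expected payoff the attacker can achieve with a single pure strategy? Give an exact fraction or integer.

target 1: (4)·(4/9) + (-3)·(1/9) + (9)·(4/9) = 49/9.
target 2: (8)·(4/9) + (1)·(1/9) + (6)·(4/9) = 19/3.
target 3: (6)·(4/9) + (9)·(1/9) + (5)·(4/9) = 53/9.
target 4: (7)·(4/9) + (8)·(1/9) + (-1)·(4/9) = 32/9.
The best pure response is target 2 with expected payoff 19/3.

19/3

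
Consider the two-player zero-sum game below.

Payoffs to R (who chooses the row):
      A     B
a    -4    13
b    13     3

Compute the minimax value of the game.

181/27

Row minima are -4 and 3, so R's maximin is 3; column maxima are 13 and 13, so C's minimax is 13. These differ, so the equilibrium is in mixed strategies.
Let R play a with probability p. C is indifferent when −4p + 13(1−p) = 13p + 3(1−p), giving p = 10/27.
Let C play A with probability q. R is indifferent when −4q + 13(1−q) = 13q + 3(1−q), giving q = 10/27.
The value is -4·(10/27) + (13)·(17/27) = 181/27.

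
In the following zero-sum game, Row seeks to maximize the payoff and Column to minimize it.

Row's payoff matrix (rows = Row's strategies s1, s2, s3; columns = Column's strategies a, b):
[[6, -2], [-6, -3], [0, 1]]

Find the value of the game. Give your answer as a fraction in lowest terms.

Row s2 is strictly dominated by row s3, so Row never plays it.
The remaining 2×2 game on (s1, s3) × (a, b) has no saddle point. Let Row play s1 with probability p; indifference gives 6p = −2p + (1−p), so p = 1/9.
Similarly Column's optimal q on a is 1/3, and the value is 6·(1/3) + (-2)·(2/3) = 2/3.

2/3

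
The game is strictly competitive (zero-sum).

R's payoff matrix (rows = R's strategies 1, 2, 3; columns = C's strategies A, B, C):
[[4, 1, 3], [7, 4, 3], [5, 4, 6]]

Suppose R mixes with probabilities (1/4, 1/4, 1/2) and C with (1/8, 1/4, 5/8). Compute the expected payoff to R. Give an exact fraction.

Against (1/8, 1/4, 5/8), each row's expected payoff is 1: 21/8; 2: 15/4; 3: 43/8.
Taking the (1/4, 1/4, 1/2)-weighted average: (1/4)·(21/8) + (1/4)·(15/4) + (1/2)·(43/8) = 137/32.

137/32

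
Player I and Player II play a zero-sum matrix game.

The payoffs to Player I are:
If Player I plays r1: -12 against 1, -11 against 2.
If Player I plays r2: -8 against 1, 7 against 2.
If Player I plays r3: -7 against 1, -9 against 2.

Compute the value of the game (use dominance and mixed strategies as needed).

-121/17

Row r1 is strictly dominated by row r3, so Player I never plays it.
The remaining 2×2 game on (r2, r3) × (1, 2) has no saddle point. Let Player I play r2 with probability p; indifference gives −8p − 7(1−p) = 7p − 9(1−p), so p = 2/17.
Similarly Player II's optimal q on 1 is 16/17, and the value is -8·(16/17) + (7)·(1/17) = -121/17.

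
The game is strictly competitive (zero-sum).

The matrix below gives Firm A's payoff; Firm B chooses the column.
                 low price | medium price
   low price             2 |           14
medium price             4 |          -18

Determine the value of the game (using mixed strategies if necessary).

46/17

Row minima are 2 and -18, so Firm A's maximin is 2; column maxima are 4 and 14, so Firm B's minimax is 4. These differ, so the equilibrium is in mixed strategies.
Let Firm A play low price with probability p. Firm B is indifferent when 2p + 4(1−p) = 14p − 18(1−p), giving p = 11/17.
Let Firm B play low price with probability q. Firm A is indifferent when 2q + 14(1−q) = 4q − 18(1−q), giving q = 16/17.
The value is 2·(16/17) + (14)·(1/17) = 46/17.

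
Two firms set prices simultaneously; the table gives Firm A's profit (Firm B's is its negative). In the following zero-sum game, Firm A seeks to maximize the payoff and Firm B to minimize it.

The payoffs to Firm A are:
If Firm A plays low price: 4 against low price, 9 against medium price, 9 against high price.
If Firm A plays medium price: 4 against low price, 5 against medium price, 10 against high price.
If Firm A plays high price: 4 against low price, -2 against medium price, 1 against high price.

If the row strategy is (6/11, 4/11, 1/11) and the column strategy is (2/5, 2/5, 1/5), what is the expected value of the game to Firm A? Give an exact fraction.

Against (2/5, 2/5, 1/5), each row's expected payoff is low price: 7; medium price: 28/5; high price: 1.
Taking the (6/11, 4/11, 1/11)-weighted average: (6/11)·(7) + (4/11)·(28/5) + (1/11)·(1) = 327/55.

327/55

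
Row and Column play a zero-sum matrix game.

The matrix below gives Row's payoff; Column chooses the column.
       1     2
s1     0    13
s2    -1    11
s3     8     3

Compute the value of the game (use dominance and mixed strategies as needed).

Row s2 is strictly dominated by row s1, so Row never plays it.
The remaining 2×2 game on (s1, s3) × (1, 2) has no saddle point. Let Row play s1 with probability p; indifference gives 8(1−p) = 13p + 3(1−p), so p = 5/18.
Similarly Column's optimal q on 1 is 5/9, and the value is 0·(5/9) + (13)·(4/9) = 52/9.

52/9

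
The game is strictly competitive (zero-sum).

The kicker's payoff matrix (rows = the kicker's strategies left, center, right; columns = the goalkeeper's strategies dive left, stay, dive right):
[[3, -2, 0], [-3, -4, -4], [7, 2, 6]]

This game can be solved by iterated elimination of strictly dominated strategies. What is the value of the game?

Row left is strictly dominated by row right (7>3, 2>-2, 6>0); eliminate left.
Column dive left is strictly dominated by stay for the goalkeeper (-4<-3, 2<7); eliminate dive left.
Row center is strictly dominated by row right (2>-4, 6>-4); eliminate center.
Column dive right is strictly dominated by stay for the goalkeeper (2<6); eliminate dive right.
Only (right, stay) remains, with payoff 2.

2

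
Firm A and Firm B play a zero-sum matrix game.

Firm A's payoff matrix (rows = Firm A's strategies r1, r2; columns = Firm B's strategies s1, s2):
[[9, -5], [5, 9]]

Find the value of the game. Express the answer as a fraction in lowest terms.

53/9

Row minima are -5 and 5, so Firm A's maximin is 5; column maxima are 9 and 9, so Firm B's minimax is 9. These differ, so the equilibrium is in mixed strategies.
Let Firm A play r1 with probability p. Firm B is indifferent when 9p + 5(1−p) = −5p + 9(1−p), giving p = 2/9.
Let Firm B play s1 with probability q. Firm A is indifferent when 9q − 5(1−q) = 5q + 9(1−q), giving q = 7/9.
The value is 9·(7/9) + (-5)·(2/9) = 53/9.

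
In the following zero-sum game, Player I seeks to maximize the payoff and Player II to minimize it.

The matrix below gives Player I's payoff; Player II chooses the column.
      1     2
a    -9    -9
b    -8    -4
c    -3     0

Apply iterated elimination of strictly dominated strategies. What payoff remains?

-3

Row a is strictly dominated by row b (-8>-9, -4>-9); eliminate a.
Row b is strictly dominated by row c (-3>-8, 0>-4); eliminate b.
Column 2 is strictly dominated by 1 for Player II (-3<0); eliminate 2.
Only (c, 1) remains, with payoff -3.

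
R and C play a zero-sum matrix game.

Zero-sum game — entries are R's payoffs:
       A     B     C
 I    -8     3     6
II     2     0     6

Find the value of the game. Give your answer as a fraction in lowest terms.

Column C is strictly dominated by B for C (it gives R more in every row).
The remaining 2×2 game on (I, II) × (A, B) has no saddle point. Let R play I with probability p; indifference gives −8p + 2(1−p) = 3p, so p = 2/13.
Similarly C's optimal q on A is 3/13, and the value is -8·(3/13) + (3)·(10/13) = 6/13.

6/13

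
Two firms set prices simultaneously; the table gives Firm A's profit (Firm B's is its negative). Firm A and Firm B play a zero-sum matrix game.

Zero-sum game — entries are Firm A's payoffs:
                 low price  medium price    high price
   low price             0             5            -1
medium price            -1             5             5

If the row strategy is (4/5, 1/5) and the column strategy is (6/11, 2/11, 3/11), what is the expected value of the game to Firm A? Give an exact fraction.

Against (6/11, 2/11, 3/11), each row's expected payoff is low price: 7/11; medium price: 19/11.
Taking the (4/5, 1/5)-weighted average: (4/5)·(7/11) + (1/5)·(19/11) = 47/55.

47/55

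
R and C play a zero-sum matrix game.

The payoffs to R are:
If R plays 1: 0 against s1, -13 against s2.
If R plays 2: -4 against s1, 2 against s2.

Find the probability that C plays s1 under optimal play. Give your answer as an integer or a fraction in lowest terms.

Row minima are -13 and -4, so R's maximin is -4; column maxima are 0 and 2, so C's minimax is 0. These differ, so the equilibrium is in mixed strategies.
Let C play s1 with probability q. R is indifferent when −13(1−q) = −4q + 2(1−q), giving q = 15/19.

15/19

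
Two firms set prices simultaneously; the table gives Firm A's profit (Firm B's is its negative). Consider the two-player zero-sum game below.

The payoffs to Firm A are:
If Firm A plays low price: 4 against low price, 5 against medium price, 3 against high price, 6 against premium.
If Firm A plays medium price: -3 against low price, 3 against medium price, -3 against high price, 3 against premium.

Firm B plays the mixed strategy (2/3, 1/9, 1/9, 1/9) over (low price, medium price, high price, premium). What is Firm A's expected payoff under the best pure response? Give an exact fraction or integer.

38/9

low price: (4)·(2/3) + (5)·(1/9) + (3)·(1/9) + (6)·(1/9) = 38/9.
medium price: (-3)·(2/3) + (3)·(1/9) + (-3)·(1/9) + (3)·(1/9) = -5/3.
The best pure response is low price with expected payoff 38/9.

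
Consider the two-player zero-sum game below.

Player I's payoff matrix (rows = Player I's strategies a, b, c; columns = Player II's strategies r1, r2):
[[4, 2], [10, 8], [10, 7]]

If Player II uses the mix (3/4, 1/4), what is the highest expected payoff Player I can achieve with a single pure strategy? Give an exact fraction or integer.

a: (4)·(3/4) + (2)·(1/4) = 7/2.
b: (10)·(3/4) + (8)·(1/4) = 19/2.
c: (10)·(3/4) + (7)·(1/4) = 37/4.
The best pure response is b with expected payoff 19/2.

19/2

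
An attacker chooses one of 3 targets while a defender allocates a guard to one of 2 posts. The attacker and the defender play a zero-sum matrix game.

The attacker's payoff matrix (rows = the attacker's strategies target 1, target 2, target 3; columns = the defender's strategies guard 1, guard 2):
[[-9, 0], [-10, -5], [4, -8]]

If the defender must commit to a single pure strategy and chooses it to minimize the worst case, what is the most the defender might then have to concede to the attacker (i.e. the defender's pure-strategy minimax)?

0

The worst case (largest entry) in each column is guard 1: 4, guard 2: 0.
The best (smallest) of these is 0.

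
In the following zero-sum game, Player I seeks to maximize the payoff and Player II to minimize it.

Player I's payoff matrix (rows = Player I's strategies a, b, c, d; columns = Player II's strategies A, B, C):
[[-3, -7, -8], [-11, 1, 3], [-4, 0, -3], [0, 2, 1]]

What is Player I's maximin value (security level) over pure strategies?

0

The worst-case payoff for each row is a: -8, b: -11, c: -4, d: 0.
The best of these is 0.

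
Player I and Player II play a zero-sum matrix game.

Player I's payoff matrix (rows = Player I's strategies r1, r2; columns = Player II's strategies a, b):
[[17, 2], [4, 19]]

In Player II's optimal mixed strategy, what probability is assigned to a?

Row minima are 2 and 4, so Player I's maximin is 4; column maxima are 17 and 19, so Player II's minimax is 17. These differ, so the equilibrium is in mixed strategies.
Let Player II play a with probability q. Player I is indifferent when 17q + 2(1−q) = 4q + 19(1−q), giving q = 17/30.

17/30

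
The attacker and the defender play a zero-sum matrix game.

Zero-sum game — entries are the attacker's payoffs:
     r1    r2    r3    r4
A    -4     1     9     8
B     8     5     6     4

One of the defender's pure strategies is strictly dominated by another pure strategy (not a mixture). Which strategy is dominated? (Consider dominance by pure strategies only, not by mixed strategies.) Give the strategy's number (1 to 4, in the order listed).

The defender prefers columns that give the attacker less. Compare r3 with r2: 1 < 9, 5 < 6.
So r2 strictly dominates r3 for the defender; r3 is strictly dominated.

3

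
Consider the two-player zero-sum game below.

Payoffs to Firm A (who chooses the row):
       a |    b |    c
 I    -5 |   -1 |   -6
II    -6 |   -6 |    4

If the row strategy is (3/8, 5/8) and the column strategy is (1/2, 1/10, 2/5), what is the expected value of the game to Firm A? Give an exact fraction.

-25/8

Against (1/2, 1/10, 2/5), each row's expected payoff is I: -5; II: -2.
Taking the (3/8, 5/8)-weighted average: (3/8)·(-5) + (5/8)·(-2) = -25/8.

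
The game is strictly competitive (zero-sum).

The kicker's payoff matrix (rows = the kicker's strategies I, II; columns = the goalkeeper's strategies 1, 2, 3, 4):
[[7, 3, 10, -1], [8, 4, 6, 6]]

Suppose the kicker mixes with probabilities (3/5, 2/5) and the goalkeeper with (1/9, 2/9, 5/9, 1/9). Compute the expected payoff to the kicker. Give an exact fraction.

58/9

Against (1/9, 2/9, 5/9, 1/9), each row's expected payoff is I: 62/9; II: 52/9.
Taking the (3/5, 2/5)-weighted average: (3/5)·(62/9) + (2/5)·(52/9) = 58/9.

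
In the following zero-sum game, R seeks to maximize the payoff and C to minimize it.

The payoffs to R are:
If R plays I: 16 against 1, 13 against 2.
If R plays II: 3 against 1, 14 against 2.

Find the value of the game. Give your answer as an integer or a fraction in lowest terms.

Row minima are 13 and 3, so R's maximin is 13; column maxima are 16 and 14, so C's minimax is 14. These differ, so the equilibrium is in mixed strategies.
Let R play I with probability p. C is indifferent when 16p + 3(1−p) = 13p + 14(1−p), giving p = 11/14.
Let C play 1 with probability q. R is indifferent when 16q + 13(1−q) = 3q + 14(1−q), giving q = 1/14.
The value is 16·(1/14) + (13)·(13/14) = 185/14.

185/14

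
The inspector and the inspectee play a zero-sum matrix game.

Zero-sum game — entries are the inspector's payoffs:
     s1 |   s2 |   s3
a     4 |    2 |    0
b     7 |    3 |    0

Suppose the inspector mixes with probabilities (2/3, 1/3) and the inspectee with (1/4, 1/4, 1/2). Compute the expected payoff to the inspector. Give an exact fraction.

Against (1/4, 1/4, 1/2), each row's expected payoff is a: 3/2; b: 5/2.
Taking the (2/3, 1/3)-weighted average: (2/3)·(3/2) + (1/3)·(5/2) = 11/6.

11/6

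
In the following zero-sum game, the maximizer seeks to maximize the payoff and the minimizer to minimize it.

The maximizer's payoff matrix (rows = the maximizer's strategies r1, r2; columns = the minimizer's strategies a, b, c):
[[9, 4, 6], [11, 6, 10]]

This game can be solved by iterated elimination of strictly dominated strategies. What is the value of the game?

6

Column a is strictly dominated by b for the minimizer (4<9, 6<11); eliminate a.
Row r1 is strictly dominated by row r2 (6>4, 10>6); eliminate r1.
Column c is strictly dominated by b for the minimizer (6<10); eliminate c.
Only (r2, b) remains, with payoff 6.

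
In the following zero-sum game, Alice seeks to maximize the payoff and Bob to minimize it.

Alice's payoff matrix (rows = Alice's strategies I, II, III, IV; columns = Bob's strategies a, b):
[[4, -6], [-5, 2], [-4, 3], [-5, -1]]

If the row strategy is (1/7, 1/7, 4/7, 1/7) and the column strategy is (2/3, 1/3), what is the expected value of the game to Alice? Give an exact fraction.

-37/21

Against (2/3, 1/3), each row's expected payoff is I: 2/3; II: -8/3; III: -5/3; IV: -11/3.
Taking the (1/7, 1/7, 4/7, 1/7)-weighted average: (1/7)·(2/3) + (1/7)·(-8/3) + (4/7)·(-5/3) + (1/7)·(-11/3) = -37/21.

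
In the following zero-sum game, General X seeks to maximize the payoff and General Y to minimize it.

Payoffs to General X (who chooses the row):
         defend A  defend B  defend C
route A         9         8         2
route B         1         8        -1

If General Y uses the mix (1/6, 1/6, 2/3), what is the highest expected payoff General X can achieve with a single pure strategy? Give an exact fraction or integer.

route A: (9)·(1/6) + (8)·(1/6) + (2)·(2/3) = 25/6.
route B: (1)·(1/6) + (8)·(1/6) + (-1)·(2/3) = 5/6.
The best pure response is route A with expected payoff 25/6.

25/6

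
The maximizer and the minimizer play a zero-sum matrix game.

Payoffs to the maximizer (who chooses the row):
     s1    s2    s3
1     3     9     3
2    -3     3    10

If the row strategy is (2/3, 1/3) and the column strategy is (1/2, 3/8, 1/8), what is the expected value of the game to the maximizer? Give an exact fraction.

Against (1/2, 3/8, 1/8), each row's expected payoff is 1: 21/4; 2: 7/8.
Taking the (2/3, 1/3)-weighted average: (2/3)·(21/4) + (1/3)·(7/8) = 91/24.

91/24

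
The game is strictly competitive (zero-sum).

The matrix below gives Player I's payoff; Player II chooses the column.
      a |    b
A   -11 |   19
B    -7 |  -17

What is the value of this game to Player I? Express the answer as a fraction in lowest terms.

Row minima are -11 and -17, so Player I's maximin is -11; column maxima are -7 and 19, so Player II's minimax is -7. These differ, so the equilibrium is in mixed strategies.
Let Player I play A with probability p. Player II is indifferent when −11p − 7(1−p) = 19p − 17(1−p), giving p = 1/4.
Let Player II play a with probability q. Player I is indifferent when −11q + 19(1−q) = −7q − 17(1−q), giving q = 9/10.
The value is -11·(9/10) + (19)·(1/10) = -8.

-8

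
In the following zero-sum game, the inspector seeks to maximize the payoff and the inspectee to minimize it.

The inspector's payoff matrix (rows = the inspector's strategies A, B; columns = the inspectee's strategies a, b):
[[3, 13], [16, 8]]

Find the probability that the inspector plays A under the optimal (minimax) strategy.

4/9

Row minima are 3 and 8, so the inspector's maximin is 8; column maxima are 16 and 13, so the inspectee's minimax is 13. These differ, so the equilibrium is in mixed strategies.
Let the inspector play A with probability p. The inspectee is indifferent when 3p + 16(1−p) = 13p + 8(1−p), giving p = 4/9.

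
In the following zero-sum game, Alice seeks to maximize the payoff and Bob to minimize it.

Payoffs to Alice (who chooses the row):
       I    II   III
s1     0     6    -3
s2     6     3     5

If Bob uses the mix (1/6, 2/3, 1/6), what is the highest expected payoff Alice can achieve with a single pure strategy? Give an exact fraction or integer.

23/6

s1: (0)·(1/6) + (6)·(2/3) + (-3)·(1/6) = 7/2.
s2: (6)·(1/6) + (3)·(2/3) + (5)·(1/6) = 23/6.
The best pure response is s2 with expected payoff 23/6.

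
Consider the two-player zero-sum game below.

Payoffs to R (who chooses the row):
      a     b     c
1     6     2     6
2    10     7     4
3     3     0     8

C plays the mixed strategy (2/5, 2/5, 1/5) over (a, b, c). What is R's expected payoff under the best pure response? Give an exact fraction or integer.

38/5

1: (6)·(2/5) + (2)·(2/5) + (6)·(1/5) = 22/5.
2: (10)·(2/5) + (7)·(2/5) + (4)·(1/5) = 38/5.
3: (3)·(2/5) + (0)·(2/5) + (8)·(1/5) = 14/5.
The best pure response is 2 with expected payoff 38/5.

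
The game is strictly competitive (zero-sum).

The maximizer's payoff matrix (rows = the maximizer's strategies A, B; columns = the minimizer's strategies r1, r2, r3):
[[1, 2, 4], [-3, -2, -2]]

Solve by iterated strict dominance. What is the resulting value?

1

Row B is strictly dominated by row A (1>-3, 2>-2, 4>-2); eliminate B.
Column r2 is strictly dominated by r1 for the minimizer (1<2); eliminate r2.
Column r3 is strictly dominated by r1 for the minimizer (1<4); eliminate r3.
Only (A, r1) remains, with payoff 1.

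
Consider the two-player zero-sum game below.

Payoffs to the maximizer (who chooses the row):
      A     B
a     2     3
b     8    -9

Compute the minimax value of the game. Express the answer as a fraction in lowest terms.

7/3

Row minima are 2 and -9, so the maximizer's maximin is 2; column maxima are 8 and 3, so the minimizer's minimax is 3. These differ, so the equilibrium is in mixed strategies.
Let the maximizer play a with probability p. The minimizer is indifferent when 2p + 8(1−p) = 3p − 9(1−p), giving p = 17/18.
Let the minimizer play A with probability q. The maximizer is indifferent when 2q + 3(1−q) = 8q − 9(1−q), giving q = 2/3.
The value is 2·(2/3) + (3)·(1/3) = 7/3.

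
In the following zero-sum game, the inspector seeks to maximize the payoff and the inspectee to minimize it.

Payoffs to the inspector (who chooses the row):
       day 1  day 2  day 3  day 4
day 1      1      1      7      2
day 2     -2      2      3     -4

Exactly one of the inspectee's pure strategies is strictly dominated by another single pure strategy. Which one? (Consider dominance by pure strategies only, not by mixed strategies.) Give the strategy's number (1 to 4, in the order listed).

3

The inspectee prefers columns that give the inspector less. Compare day 3 with day 1: 1 < 7, -2 < 3.
So day 1 strictly dominates day 3 for the inspectee; day 3 is strictly dominated.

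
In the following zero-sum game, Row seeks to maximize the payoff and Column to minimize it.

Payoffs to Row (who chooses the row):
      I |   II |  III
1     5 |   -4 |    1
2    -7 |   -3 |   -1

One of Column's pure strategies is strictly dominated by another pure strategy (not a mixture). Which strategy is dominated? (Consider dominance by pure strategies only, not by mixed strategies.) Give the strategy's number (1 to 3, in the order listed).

3

Column prefers columns that give Row less. Compare III with II: -4 < 1, -3 < -1.
So II strictly dominates III for Column; III is strictly dominated.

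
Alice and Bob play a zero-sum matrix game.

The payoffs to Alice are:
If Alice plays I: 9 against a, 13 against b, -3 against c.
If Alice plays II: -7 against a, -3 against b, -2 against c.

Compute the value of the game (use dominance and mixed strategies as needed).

-39/17

Column b is strictly dominated by a for Bob (it gives Alice more in every row).
The remaining 2×2 game on (I, II) × (a, c) has no saddle point. Let Alice play I with probability p; indifference gives 9p − 7(1−p) = −3p − 2(1−p), so p = 5/17.
Similarly Bob's optimal q on a is 1/17, and the value is 9·(1/17) + (-3)·(16/17) = -39/17.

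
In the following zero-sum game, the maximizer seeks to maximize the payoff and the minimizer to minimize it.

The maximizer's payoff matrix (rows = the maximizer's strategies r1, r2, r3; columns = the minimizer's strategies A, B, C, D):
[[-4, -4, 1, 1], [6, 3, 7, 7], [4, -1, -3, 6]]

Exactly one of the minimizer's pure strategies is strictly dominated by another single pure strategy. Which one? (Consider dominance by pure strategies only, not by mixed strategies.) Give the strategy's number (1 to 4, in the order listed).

The minimizer prefers columns that give the maximizer less. Compare D with A: -4 < 1, 6 < 7, 4 < 6.
So A strictly dominates D for the minimizer; D is strictly dominated.

4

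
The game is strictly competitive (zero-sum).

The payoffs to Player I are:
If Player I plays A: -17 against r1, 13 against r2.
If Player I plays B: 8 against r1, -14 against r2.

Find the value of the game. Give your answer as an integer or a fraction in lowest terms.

-67/26

Row minima are -17 and -14, so Player I's maximin is -14; column maxima are 8 and 13, so Player II's minimax is 8. These differ, so the equilibrium is in mixed strategies.
Let Player I play A with probability p. Player II is indifferent when −17p + 8(1−p) = 13p − 14(1−p), giving p = 11/26.
Let Player II play r1 with probability q. Player I is indifferent when −17q + 13(1−q) = 8q − 14(1−q), giving q = 27/52.
The value is -17·(27/52) + (13)·(25/52) = -67/26.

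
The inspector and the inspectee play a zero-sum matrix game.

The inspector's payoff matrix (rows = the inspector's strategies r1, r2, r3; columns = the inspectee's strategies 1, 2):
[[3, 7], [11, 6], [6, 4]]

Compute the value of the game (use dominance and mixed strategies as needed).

Row r3 is strictly dominated by row r2, so the inspector never plays it.
The remaining 2×2 game on (r1, r2) × (1, 2) has no saddle point. Let the inspector play r1 with probability p; indifference gives 3p + 11(1−p) = 7p + 6(1−p), so p = 5/9.
Similarly the inspectee's optimal q on 1 is 1/9, and the value is 3·(1/9) + (7)·(8/9) = 59/9.

59/9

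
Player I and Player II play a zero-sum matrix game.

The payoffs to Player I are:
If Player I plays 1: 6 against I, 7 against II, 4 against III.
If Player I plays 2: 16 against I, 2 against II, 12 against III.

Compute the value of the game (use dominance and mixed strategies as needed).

Column I is strictly dominated by III for Player II (it gives Player I more in every row).
The remaining 2×2 game on (1, 2) × (II, III) has no saddle point. Let Player I play 1 with probability p; indifference gives 7p + 2(1−p) = 4p + 12(1−p), so p = 10/13.
Similarly Player II's optimal q on II is 8/13, and the value is 7·(8/13) + (4)·(5/13) = 76/13.

76/13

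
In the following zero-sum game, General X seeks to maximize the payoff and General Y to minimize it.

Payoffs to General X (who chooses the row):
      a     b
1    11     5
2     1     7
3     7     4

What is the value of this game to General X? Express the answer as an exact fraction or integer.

6

Row 3 is strictly dominated by row 1, so General X never plays it.
The remaining 2×2 game on (1, 2) × (a, b) has no saddle point. Let General X play 1 with probability p; indifference gives 11p + (1−p) = 5p + 7(1−p), so p = 1/2.
Similarly General Y's optimal q on a is 1/6, and the value is 11·(1/6) + (5)·(5/6) = 6.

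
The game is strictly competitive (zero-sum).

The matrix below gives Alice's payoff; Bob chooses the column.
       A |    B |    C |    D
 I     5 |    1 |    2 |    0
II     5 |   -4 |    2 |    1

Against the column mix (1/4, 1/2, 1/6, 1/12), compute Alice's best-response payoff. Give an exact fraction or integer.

I: (5)·(1/4) + (1)·(1/2) + (2)·(1/6) + (0)·(1/12) = 25/12.
II: (5)·(1/4) + (-4)·(1/2) + (2)·(1/6) + (1)·(1/12) = -1/3.
The best pure response is I with expected payoff 25/12.

25/12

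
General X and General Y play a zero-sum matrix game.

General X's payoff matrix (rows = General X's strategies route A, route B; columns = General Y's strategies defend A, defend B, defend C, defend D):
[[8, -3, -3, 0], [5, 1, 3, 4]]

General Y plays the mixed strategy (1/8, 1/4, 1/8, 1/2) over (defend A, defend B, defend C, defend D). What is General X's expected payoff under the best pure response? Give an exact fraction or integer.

13/4

route A: (8)·(1/8) + (-3)·(1/4) + (-3)·(1/8) + (0)·(1/2) = -1/8.
route B: (5)·(1/8) + (1)·(1/4) + (3)·(1/8) + (4)·(1/2) = 13/4.
The best pure response is route B with expected payoff 13/4.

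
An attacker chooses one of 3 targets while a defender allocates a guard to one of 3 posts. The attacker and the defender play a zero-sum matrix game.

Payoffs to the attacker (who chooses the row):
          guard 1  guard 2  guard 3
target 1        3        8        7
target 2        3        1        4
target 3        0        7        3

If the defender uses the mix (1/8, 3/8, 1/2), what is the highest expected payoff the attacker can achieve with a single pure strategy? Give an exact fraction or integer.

55/8

target 1: (3)·(1/8) + (8)·(3/8) + (7)·(1/2) = 55/8.
target 2: (3)·(1/8) + (1)·(3/8) + (4)·(1/2) = 11/4.
target 3: (0)·(1/8) + (7)·(3/8) + (3)·(1/2) = 33/8.
The best pure response is target 1 with expected payoff 55/8.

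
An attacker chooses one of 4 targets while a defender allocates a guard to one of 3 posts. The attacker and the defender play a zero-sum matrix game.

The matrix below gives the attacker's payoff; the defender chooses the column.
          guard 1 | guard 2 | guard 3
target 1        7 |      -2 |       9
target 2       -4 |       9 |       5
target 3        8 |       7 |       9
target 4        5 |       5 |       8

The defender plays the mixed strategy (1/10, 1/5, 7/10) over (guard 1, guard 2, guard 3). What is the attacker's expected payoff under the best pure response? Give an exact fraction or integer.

target 1: (7)·(1/10) + (-2)·(1/5) + (9)·(7/10) = 33/5.
target 2: (-4)·(1/10) + (9)·(1/5) + (5)·(7/10) = 49/10.
target 3: (8)·(1/10) + (7)·(1/5) + (9)·(7/10) = 17/2.
target 4: (5)·(1/10) + (5)·(1/5) + (8)·(7/10) = 71/10.
The best pure response is target 3 with expected payoff 17/2.

17/2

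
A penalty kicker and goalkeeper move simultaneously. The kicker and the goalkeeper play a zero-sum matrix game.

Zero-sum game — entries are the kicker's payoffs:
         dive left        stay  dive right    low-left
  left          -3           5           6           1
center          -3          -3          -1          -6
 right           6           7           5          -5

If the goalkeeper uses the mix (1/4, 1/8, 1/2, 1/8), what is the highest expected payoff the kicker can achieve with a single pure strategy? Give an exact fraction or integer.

left: (-3)·(1/4) + (5)·(1/8) + (6)·(1/2) + (1)·(1/8) = 3.
center: (-3)·(1/4) + (-3)·(1/8) + (-1)·(1/2) + (-6)·(1/8) = -19/8.
right: (6)·(1/4) + (7)·(1/8) + (5)·(1/2) + (-5)·(1/8) = 17/4.
The best pure response is right with expected payoff 17/4.

17/4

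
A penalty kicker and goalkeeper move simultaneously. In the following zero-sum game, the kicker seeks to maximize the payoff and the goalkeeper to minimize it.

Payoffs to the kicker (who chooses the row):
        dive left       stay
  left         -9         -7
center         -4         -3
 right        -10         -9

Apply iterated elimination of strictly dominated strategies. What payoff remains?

Column stay is strictly dominated by dive left for the goalkeeper (-9<-7, -4<-3, -10<-9); eliminate stay.
Row left is strictly dominated by row center (-4>-9); eliminate left.
Row right is strictly dominated by row center (-4>-10); eliminate right.
Only (center, dive left) remains, with payoff -4.

-4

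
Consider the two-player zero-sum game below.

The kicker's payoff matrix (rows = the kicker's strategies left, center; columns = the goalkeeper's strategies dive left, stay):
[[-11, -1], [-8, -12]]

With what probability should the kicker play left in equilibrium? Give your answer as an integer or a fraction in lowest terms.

2/7

Row minima are -11 and -12, so the kicker's maximin is -11; column maxima are -8 and -1, so the goalkeeper's minimax is -8. These differ, so the equilibrium is in mixed strategies.
Let the kicker play left with probability p. The goalkeeper is indifferent when −11p − 8(1−p) = −p − 12(1−p), giving p = 2/7.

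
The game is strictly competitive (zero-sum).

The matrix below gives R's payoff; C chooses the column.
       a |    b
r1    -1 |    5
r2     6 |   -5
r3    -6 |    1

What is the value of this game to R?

Row r3 is strictly dominated by row r1, so R never plays it.
The remaining 2×2 game on (r1, r2) × (a, b) has no saddle point. Let R play r1 with probability p; indifference gives −p + 6(1−p) = 5p − 5(1−p), so p = 11/17.
Similarly C's optimal q on a is 10/17, and the value is -1·(10/17) + (5)·(7/17) = 25/17.

25/17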